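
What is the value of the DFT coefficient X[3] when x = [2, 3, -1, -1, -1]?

X[3] = Σ(n=0 to 4) x[n] · ω_5^(3n) where ω_5 = e^(-2πi/5)
= (2)·ω_5^0 + (3)·ω_5^3 + (-1)·ω_5^6 + (-1)·ω_5^9 + (-1)·ω_5^12

X[3] = -0.2361+2.3511i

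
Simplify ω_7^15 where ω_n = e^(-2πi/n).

Since ω_7^7 = 1, powers reduce modulo 7.
15 mod 7 = 1
So ω_7^15 = ω_7^1 = e^(-2πi·1/7)

ω_7^15 = ω_7^1 = 0.6235-0.7818i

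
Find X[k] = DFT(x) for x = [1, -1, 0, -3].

X[k] = Σ(n=0 to 3) x[n] · ω_4^(nk)
where ω_4 = e^(-2πi/4)

Computing each X[k]:
X[0] = -3
X[1] = 1-2i
X[2] = 5
X[3] = 1+2i

X = [-3, 1-2i, 5, 1+2i]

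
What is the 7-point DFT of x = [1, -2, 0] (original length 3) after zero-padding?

Original 3-point DFT: [-1, 2.0000+1.7321i, 2.0000-1.7321i]
Zero-padded 7-point DFT provides frequency interpolation.

DFT_7([x, 0, ...]) = [-1, -0.2470+1.5637i, 1.4450+1.9499i, 2.8019+0.8678i, 2.8019-0.8678i, 1.4450-1.9499i, -0.2470-1.5637i]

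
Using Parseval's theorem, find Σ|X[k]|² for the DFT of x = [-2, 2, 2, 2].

Parseval: Σ|x[n]|² = (1/N)Σ|X[k]|², so Σ|X[k]|² = N·Σ|x[n]|² = 4·16.0000

Σ|X[k]|² = N·Σ|x[n]|² = 4·16.0000 = 64.0000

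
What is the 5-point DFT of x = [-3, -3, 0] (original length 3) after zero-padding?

Original 3-point DFT: [-6, -1.5000+2.5981i, -1.5000-2.5981i]
Zero-padded 5-point DFT provides frequency interpolation.

DFT_5([x, 0, ...]) = [-6, -3.9271+2.8532i, -0.5729+1.7634i, -0.5729-1.7634i, -3.9271-2.8532i]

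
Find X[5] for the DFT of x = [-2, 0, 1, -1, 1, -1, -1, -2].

X[5] = Σ(n=0 to 7) x[n] · ω_8^(5n) where ω_8 = e^(-2πi/8)
= (-2)·ω_8^0 + (0)·ω_8^5 + (1)·ω_8^10 + (-1)·ω_8^15 + (1)·ω_8^20 + (-1)·ω_8^25 + (-1)·ω_8^30 + (-2)·ω_8^35

X[5] = -3.0000-0.5858i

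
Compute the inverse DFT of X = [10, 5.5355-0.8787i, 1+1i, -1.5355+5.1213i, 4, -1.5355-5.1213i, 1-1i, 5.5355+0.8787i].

x[n] = (1/8) Σ(k=0 to 7) X[k] · e^(2πikn/8)

Computing each x[n]:
x[0] = 3
x[1] = 1
x[2] = 3
x[3] = -1
x[4] = 1
x[5] = 0
x[6] = 0
x[7] = 3

x = [3, 1, 3, -1, 1, 0, 0, 3]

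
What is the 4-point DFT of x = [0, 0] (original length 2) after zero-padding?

Original 2-point DFT: [0, 0]
Zero-padded 4-point DFT provides frequency interpolation.

DFT_4([x, 0, ...]) = [0, 0, 0, 0]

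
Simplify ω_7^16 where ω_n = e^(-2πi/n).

Since ω_7^7 = 1, powers reduce modulo 7.
16 mod 7 = 2
So ω_7^16 = ω_7^2 = e^(-2πi·2/7)

ω_7^16 = ω_7^2 = -0.2225-0.9749i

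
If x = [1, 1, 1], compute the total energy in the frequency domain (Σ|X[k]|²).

Parseval: Σ|x[n]|² = (1/N)Σ|X[k]|², so Σ|X[k]|² = N·Σ|x[n]|² = 3·3.0000

Σ|X[k]|² = N·Σ|x[n]|² = 3·3.0000 = 9.0000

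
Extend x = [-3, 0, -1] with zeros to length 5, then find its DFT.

Original 3-point DFT: [-4, -2.5000-0.8660i, -2.5000+0.8660i]
Zero-padded 5-point DFT provides frequency interpolation.

DFT_5([x, 0, ...]) = [-4, -2.1910+0.5878i, -3.3090-0.9511i, -3.3090+0.9511i, -2.1910-0.5878i]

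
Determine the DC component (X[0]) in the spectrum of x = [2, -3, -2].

X[0] = Σ(n=0 to 2) x[n] · ω_3^0 = Σ x[n]
= (2) + (-3) + (-2)

X[0] = -3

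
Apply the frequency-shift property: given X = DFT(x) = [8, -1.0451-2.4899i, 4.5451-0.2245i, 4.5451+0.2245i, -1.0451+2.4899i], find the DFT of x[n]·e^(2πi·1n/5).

Modulation property: DFT(ω_5^(-1n)·x[n]) = X[(k-1) mod 5], so circularly shift X by 1 positions.

X[k-1] = [-1.0451+2.4899i, 8, -1.0451-2.4899i, 4.5451-0.2245i, 4.5451+0.2245i]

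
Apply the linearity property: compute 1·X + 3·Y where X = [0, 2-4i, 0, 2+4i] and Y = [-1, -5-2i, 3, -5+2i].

By linearity: DFT(1x + 3y) = 1·DFT(x) + 3·DFT(y)
= 1·[0, 2-4i, 0, 2+4i] + 3·[-1, -5-2i, 3, -5+2i]

Computing element-wise:
Z[0] = 1·(0) + 3·(-1) = -3
Z[1] = 1·(2-4i) + 3·(-5-2i) = -13-10i
Z[2] = 1·(0) + 3·(3) = 9
Z[3] = 1·(2+4i) + 3·(-5+2i) = -13+10i

DFT(1x + 3y) = 1·X + 3·Y = [-3, -13-10i, 9, -13+10i]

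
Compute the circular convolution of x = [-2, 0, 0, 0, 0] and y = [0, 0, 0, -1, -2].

(x ⊛ y)[n] = Σ(m=0 to 4) x[m] · y[(n-m) mod 5]

Computing each output sample:
(x ⊛ y)[0] = 0
(x ⊛ y)[1] = 0
(x ⊛ y)[2] = 0
(x ⊛ y)[3] = 2
(x ⊛ y)[4] = 4

x ⊛ y = [0, 0, 0, 2, 4]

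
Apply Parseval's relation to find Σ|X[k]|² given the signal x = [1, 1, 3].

Parseval: Σ|x[n]|² = (1/N)Σ|X[k]|², so Σ|X[k]|² = N·Σ|x[n]|² = 3·11.0000

Σ|X[k]|² = N·Σ|x[n]|² = 3·11.0000 = 33.0000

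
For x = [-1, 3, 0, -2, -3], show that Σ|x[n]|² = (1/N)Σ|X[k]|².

Time domain:
Σ|x[n]|² = |-1|² + |3|² + |0|² + |-2|² + |-3|² = 23.0000

Frequency domain:
(1/5)Σ|X[k]|² = (1/5)(|-3|² + |0.6180-6.8819i|² + |-1.6180-1.6246i|² + |-1.6180+1.6246i|² + |0.6180+6.8819i|²) = (1/5)·115.0000 = 23.0000

Both sides agree, confirming Parseval's theorem.

Σ|x[n]|² = (1/N)Σ|X[k]|² = 23.0000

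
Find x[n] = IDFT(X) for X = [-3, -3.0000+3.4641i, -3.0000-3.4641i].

x[n] = (1/3) Σ(k=0 to 2) X[k] · e^(2πikn/3)

Computing each x[n]:
x[0] = -3
x[1] = -2
x[2] = 2

x = [-3, -2, 2]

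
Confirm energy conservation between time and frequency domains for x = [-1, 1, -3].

Time domain:
Σ|x[n]|² = |-1|² + |1|² + |-3|² = 11.0000

Frequency domain:
(1/3)Σ|X[k]|² = (1/3)(|-3|² + |-3.4641i|² + |3.4641i|²) = (1/3)·33.0000 = 11.0000

Both sides agree, confirming Parseval's theorem.

Σ|x[n]|² = (1/N)Σ|X[k]|² = 11.0000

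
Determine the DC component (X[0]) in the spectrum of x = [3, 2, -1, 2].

X[0] = Σ(n=0 to 3) x[n] · ω_4^0 = Σ x[n]
= (3) + (2) + (-1) + (2)

X[0] = 6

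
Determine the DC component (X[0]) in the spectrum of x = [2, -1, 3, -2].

X[0] = Σ(n=0 to 3) x[n] · ω_4^0 = Σ x[n]
= (2) + (-1) + (3) + (-2)

X[0] = 2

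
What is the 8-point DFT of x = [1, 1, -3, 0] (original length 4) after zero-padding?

Original 4-point DFT: [-1, 4-1i, -3, 4+1i]
Zero-padded 8-point DFT provides frequency interpolation.

DFT_8([x, 0, ...]) = [-1, 1.7071+2.2929i, 4-1i, 0.2929-3.7071i, -3, 0.2929+3.7071i, 4+1i, 1.7071-2.2929i]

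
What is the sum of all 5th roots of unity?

Sum of all nth roots of unity equals 0 for n > 1 (geometric series with r ≠ 1).

0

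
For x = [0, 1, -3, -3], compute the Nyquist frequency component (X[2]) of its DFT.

X[2] = Σ(n=0 to 3) x[n] · ω_4^(2n) where ω_4 = e^(-2πi/4)
= (0)·ω_4^0 + (1)·ω_4^2 + (-3)·ω_4^4 + (-3)·ω_4^6

X[2] = -1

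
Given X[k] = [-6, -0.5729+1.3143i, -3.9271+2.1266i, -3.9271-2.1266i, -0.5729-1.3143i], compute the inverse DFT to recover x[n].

x[n] = (1/5) Σ(k=0 to 4) X[k] · e^(2πikn/5)

Computing each x[n]:
x[0] = -3
x[1] = -1
x[2] = -1
x[3] = -2
x[4] = 1

x = [-3, -1, -1, -2, 1]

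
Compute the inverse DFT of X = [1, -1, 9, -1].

x[n] = (1/4) Σ(k=0 to 3) X[k] · e^(2πikn/4)

Computing each x[n]:
x[0] = 2
x[1] = -2
x[2] = 3
x[3] = -2

x = [2, -2, 3, -2]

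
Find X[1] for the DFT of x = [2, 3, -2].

X[1] = Σ(n=0 to 2) x[n] · ω_3^(1n) where ω_3 = e^(-2πi/3)
= (2)·ω_3^0 + (3)·ω_3^1 + (-2)·ω_3^2

X[1] = 1.5000-4.3301i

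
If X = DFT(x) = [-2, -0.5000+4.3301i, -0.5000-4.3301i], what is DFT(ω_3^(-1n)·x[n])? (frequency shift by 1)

Modulation property: DFT(ω_3^(-1n)·x[n]) = X[(k-1) mod 3], so circularly shift X by 1 positions.

X[k-1] = [-0.5000-4.3301i, -2, -0.5000+4.3301i]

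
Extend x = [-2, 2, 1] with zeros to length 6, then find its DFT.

Original 3-point DFT: [1, -3.5000-0.8660i, -3.5000+0.8660i]
Zero-padded 6-point DFT provides frequency interpolation.

DFT_6([x, 0, ...]) = [1, -1.5000-2.5981i, -3.5000-0.8660i, -3, -3.5000+0.8660i, -1.5000+2.5981i]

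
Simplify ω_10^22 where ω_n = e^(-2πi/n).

Since ω_10^10 = 1, powers reduce modulo 10.
22 mod 10 = 2
So ω_10^22 = ω_10^2 = e^(-2πi·2/10)

ω_10^22 = ω_10^2 = 0.3090-0.9511i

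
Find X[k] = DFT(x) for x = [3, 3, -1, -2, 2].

X[k] = Σ(n=0 to 4) x[n] · ω_5^(nk)
where ω_5 = e^(-2πi/5)

Computing each X[k]:
X[0] = 5
X[1] = 6.9721-1.5388i
X[2] = -1.9721+0.3633i
X[3] = -1.9721-0.3633i
X[4] = 6.9721+1.5388i

X = [5, 6.9721-1.5388i, -1.9721+0.3633i, -1.9721-0.3633i, 6.9721+1.5388i]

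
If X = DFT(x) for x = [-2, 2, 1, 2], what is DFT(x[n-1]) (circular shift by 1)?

Time shift by 1: X_shifted[k] = ω_4^(1k) · X[k]
Shifted x = [2, -2, 2, 1]

DFT(x[n-1]) = [3, 3i, 5, -3i]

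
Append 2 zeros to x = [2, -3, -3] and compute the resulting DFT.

Original 3-point DFT: [-4, 5, 5]
Zero-padded 5-point DFT provides frequency interpolation.

DFT_5([x, 0, ...]) = [-4, 3.5000+4.6165i, 3.5000-1.0898i, 3.5000+1.0898i, 3.5000-4.6165i]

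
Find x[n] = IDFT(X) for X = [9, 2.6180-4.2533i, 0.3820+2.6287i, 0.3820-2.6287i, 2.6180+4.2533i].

x[n] = (1/5) Σ(k=0 to 4) X[k] · e^(2πikn/5)

Computing each x[n]:
x[0] = 3
x[1] = 3
x[2] = 3
x[3] = -1
x[4] = 1

x = [3, 3, 3, -1, 1]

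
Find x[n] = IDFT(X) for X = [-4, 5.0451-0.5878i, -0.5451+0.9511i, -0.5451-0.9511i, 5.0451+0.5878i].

x[n] = (1/5) Σ(k=0 to 4) X[k] · e^(2πikn/5)

Computing each x[n]:
x[0] = 1
x[1] = 0
x[2] = -2
x[3] = -3
x[4] = 0

x = [1, 0, -2, -3, 0]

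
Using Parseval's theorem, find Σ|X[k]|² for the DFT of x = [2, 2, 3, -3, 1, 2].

Parseval: Σ|x[n]|² = (1/N)Σ|X[k]|², so Σ|X[k]|² = N·Σ|x[n]|² = 6·31.0000

Σ|X[k]|² = N·Σ|x[n]|² = 6·31.0000 = 186.0000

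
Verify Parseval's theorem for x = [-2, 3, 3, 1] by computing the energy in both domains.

Time domain:
Σ|x[n]|² = |-2|² + |3|² + |3|² + |1|² = 23.0000

Frequency domain:
(1/4)Σ|X[k]|² = (1/4)(|5|² + |-5-2i|² + |-3|² + |-5+2i|²) = (1/4)·92.0000 = 23.0000

Both sides agree, confirming Parseval's theorem.

Σ|x[n]|² = (1/N)Σ|X[k]|² = 23.0000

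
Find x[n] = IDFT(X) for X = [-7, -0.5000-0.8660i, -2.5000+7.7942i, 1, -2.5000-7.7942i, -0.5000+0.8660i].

x[n] = (1/6) Σ(k=0 to 5) X[k] · e^(2πikn/6)

Computing each x[n]:
x[0] = -2
x[1] = -3
x[2] = 2
x[3] = -2
x[4] = -3
x[5] = 1

x = [-2, -3, 2, -2, -3, 1]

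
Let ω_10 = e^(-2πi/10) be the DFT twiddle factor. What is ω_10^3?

ω_10^3 = e^(-2πi·3/10)
= cos(-2π·3/10) + i·sin(-2π·3/10)
= cos(-6π/10) + i·sin(-6π/10)

ω_10^3 = cos(-6π/10) + i·sin(-6π/10) = -0.3090-0.9511i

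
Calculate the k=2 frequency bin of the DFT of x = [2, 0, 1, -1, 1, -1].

X[2] = Σ(n=0 to 5) x[n] · ω_6^(2n) where ω_6 = e^(-2πi/6)
= (2)·ω_6^0 + (0)·ω_6^2 + (1)·ω_6^4 + (-1)·ω_6^6 + (1)·ω_6^8 + (-1)·ω_6^10

X[2] = 0.5000-0.8660i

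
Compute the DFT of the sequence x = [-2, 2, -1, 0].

X[k] = Σ(n=0 to 3) x[n] · ω_4^(nk)
where ω_4 = e^(-2πi/4)

Computing each X[k]:
X[0] = -1
X[1] = -1-2i
X[2] = -5
X[3] = -1+2i

X = [-1, -1-2i, -5, -1+2i]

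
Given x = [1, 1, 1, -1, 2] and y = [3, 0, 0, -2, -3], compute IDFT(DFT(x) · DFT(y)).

(x ⊛ y)[n] = Σ(m=0 to 4) x[m] · y[(n-m) mod 5]

Computing each output sample:
(x ⊛ y)[0] = -2
(x ⊛ y)[1] = 2
(x ⊛ y)[2] = 2
(x ⊛ y)[3] = -11
(x ⊛ y)[4] = 1

x ⊛ y = [-2, 2, 2, -11, 1]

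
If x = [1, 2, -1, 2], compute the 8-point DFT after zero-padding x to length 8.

Original 4-point DFT: [4, 2, -4, 2]
Zero-padded 8-point DFT provides frequency interpolation.

DFT_8([x, 0, ...]) = [4, 1.0000-1.8284i, 2, 1.0000-3.8284i, -4, 1.0000+3.8284i, 2, 1.0000+1.8284i]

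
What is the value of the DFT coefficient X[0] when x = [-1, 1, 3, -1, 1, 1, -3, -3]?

X[0] = Σ(n=0 to 7) x[n] · ω_8^0 = Σ x[n]
= (-1) + (1) + (3) + (-1) + (1) + (1) + (-3) + (-3)

X[0] = -2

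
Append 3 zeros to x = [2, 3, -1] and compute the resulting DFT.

Original 3-point DFT: [4, 1.0000-3.4641i, 1.0000+3.4641i]
Zero-padded 6-point DFT provides frequency interpolation.

DFT_6([x, 0, ...]) = [4, 4.0000-1.7321i, 1.0000-3.4641i, -2, 1.0000+3.4641i, 4.0000+1.7321i]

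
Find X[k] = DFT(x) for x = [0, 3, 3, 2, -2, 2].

X[k] = Σ(n=0 to 5) x[n] · ω_6^(nk)
where ω_6 = e^(-2πi/6)

Computing each X[k]:
X[0] = 8
X[1] = -5.1962i
X[2] = -1.0000+3.4641i
X[3] = -6
X[4] = -1.0000-3.4641i
X[5] = 5.1962i

X = [8, -5.1962i, -1.0000+3.4641i, -6, -1.0000-3.4641i, 5.1962i]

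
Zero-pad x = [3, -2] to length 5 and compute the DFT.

Original 2-point DFT: [1, 5]
Zero-padded 5-point DFT provides frequency interpolation.

DFT_5([x, 0, ...]) = [1, 2.3820+1.9021i, 4.6180+1.1756i, 4.6180-1.1756i, 2.3820-1.9021i]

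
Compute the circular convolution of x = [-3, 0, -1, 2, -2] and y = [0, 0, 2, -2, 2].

(x ⊛ y)[n] = Σ(m=0 to 4) x[m] · y[(n-m) mod 5]

Computing each output sample:
(x ⊛ y)[0] = 6
(x ⊛ y)[1] = -10
(x ⊛ y)[2] = 2
(x ⊛ y)[3] = 2
(x ⊛ y)[4] = -8

x ⊛ y = [6, -10, 2, 2, -8]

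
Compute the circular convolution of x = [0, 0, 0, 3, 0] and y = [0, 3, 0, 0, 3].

(x ⊛ y)[n] = Σ(m=0 to 4) x[m] · y[(n-m) mod 5]

Computing each output sample:
(x ⊛ y)[0] = 0
(x ⊛ y)[1] = 0
(x ⊛ y)[2] = 9
(x ⊛ y)[3] = 0
(x ⊛ y)[4] = 9

x ⊛ y = [0, 0, 9, 0, 9]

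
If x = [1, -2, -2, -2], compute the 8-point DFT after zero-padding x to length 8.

Original 4-point DFT: [-5, 3, 3, 3]
Zero-padded 8-point DFT provides frequency interpolation.

DFT_8([x, 0, ...]) = [-5, 1.0000+4.8284i, 3, 1.0000+0.8284i, 3, 1.0000-0.8284i, 3, 1.0000-4.8284i]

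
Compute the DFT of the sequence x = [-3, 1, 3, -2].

X[k] = Σ(n=0 to 3) x[n] · ω_4^(nk)
where ω_4 = e^(-2πi/4)

Computing each X[k]:
X[0] = -1
X[1] = -6-3i
X[2] = 1
X[3] = -6+3i

X = [-1, -6-3i, 1, -6+3i]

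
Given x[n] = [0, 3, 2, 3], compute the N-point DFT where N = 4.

X[k] = Σ(n=0 to 3) x[n] · ω_4^(nk)
where ω_4 = e^(-2πi/4)

Computing each X[k]:
X[0] = 8
X[1] = -2
X[2] = -4
X[3] = -2

X = [8, -2, -4, -2]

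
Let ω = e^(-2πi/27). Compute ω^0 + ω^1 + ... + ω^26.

Sum of all nth roots of unity equals 0 for n > 1 (geometric series with r ≠ 1).

0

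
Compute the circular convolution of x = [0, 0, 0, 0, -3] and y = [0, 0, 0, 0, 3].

(x ⊛ y)[n] = Σ(m=0 to 4) x[m] · y[(n-m) mod 5]

Computing each output sample:
(x ⊛ y)[0] = 0
(x ⊛ y)[1] = 0
(x ⊛ y)[2] = 0
(x ⊛ y)[3] = -9
(x ⊛ y)[4] = 0

x ⊛ y = [0, 0, 0, -9, 0]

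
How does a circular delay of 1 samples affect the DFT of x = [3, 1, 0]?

Time shift by 1: X_shifted[k] = ω_3^(1k) · X[k]
Shifted x = [0, 3, 1]

DFT(x[n-1]) = [4, -2.0000-1.7321i, -2.0000+1.7321i]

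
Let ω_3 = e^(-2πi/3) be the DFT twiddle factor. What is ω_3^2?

ω_3^2 = e^(-2πi·2/3)
= cos(-2π·2/3) + i·sin(-2π·2/3)
= cos(-4π/3) + i·sin(-4π/3)

ω_3^2 = cos(-4π/3) + i·sin(-4π/3) = -0.5000+0.8660i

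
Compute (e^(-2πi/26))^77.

Since ω_26^26 = 1, powers reduce modulo 26.
77 mod 26 = 25
So ω_26^77 = ω_26^25 = e^(-2πi·25/26)

ω_26^77 = ω_26^25 = 0.9709+0.2393i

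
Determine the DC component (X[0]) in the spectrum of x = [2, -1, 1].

X[0] = Σ(n=0 to 2) x[n] · ω_3^0 = Σ x[n]
= (2) + (-1) + (1)

X[0] = 2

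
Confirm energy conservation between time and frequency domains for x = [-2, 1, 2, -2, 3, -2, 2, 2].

Time domain:
Σ|x[n]|² = |-2|² + |1|² + |2|² + |-2|² + |3|² + |-2|² + |2|² + |2|² = 34.0000

Frequency domain:
(1/8)Σ|X[k]|² = (1/8)(|4|² + |-0.0503+0.7071i|² + |-3+1i|² + |-9.9497+0.7071i|² + |6|² + |-9.9497-0.7071i|² + |-3-1i|² + |-0.0503-0.7071i|²) = (1/8)·272.0000 = 34.0000

Both sides agree, confirming Parseval's theorem.

Σ|x[n]|² = (1/N)Σ|X[k]|² = 34.0000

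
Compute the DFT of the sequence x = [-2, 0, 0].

X[k] = Σ(n=0 to 2) x[n] · ω_3^(nk)
where ω_3 = e^(-2πi/3)

Computing each X[k]:
X[0] = -2
X[1] = -2
X[2] = -2

X = [-2, -2, -2]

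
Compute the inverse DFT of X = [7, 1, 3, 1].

x[n] = (1/4) Σ(k=0 to 3) X[k] · e^(2πikn/4)

Computing each x[n]:
x[0] = 3
x[1] = 1
x[2] = 2
x[3] = 1

x = [3, 1, 2, 1]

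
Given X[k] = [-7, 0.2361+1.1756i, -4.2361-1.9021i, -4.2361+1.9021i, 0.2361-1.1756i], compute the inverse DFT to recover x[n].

x[n] = (1/5) Σ(k=0 to 4) X[k] · e^(2πikn/5)

Computing each x[n]:
x[0] = -3
x[1] = 0
x[2] = -3
x[3] = -1
x[4] = 0

x = [-3, 0, -3, -1, 0]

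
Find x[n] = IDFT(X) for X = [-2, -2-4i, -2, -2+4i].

x[n] = (1/4) Σ(k=0 to 3) X[k] · e^(2πikn/4)

Computing each x[n]:
x[0] = -2
x[1] = 2
x[2] = 0
x[3] = -2

x = [-2, 2, 0, -2]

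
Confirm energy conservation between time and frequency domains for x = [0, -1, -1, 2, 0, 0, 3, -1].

Time domain:
Σ|x[n]|² = |0|² + |-1|² + |-1|² + |2|² + |0|² + |0|² + |3|² + |-1|² = 16.0000

Frequency domain:
(1/8)Σ|X[k]|² = (1/8)(|2|² + |-2.8284+2.5858i|² + |-2+2i|² + |2.8284-5.4142i|² + |2|² + |2.8284+5.4142i|² + |-2-2i|² + |-2.8284-2.5858i|²) = (1/8)·128.0000 = 16.0000

Both sides agree, confirming Parseval's theorem.

Σ|x[n]|² = (1/N)Σ|X[k]|² = 16.0000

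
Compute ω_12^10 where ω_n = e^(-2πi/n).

ω_12^10 = e^(-2πi·10/12)
= cos(-2π·10/12) + i·sin(-2π·10/12)
= cos(-20π/12) + i·sin(-20π/12)

ω_12^10 = cos(-20π/12) + i·sin(-20π/12) = 0.5000+0.8660i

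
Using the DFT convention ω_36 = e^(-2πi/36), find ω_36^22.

ω_36^22 = e^(-2πi·22/36)
= cos(-2π·22/36) + i·sin(-2π·22/36)
= cos(-44π/36) + i·sin(-44π/36)

ω_36^22 = cos(-44π/36) + i·sin(-44π/36) = -0.7660+0.6428i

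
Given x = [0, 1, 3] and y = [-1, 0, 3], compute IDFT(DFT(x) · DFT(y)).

(x ⊛ y)[n] = Σ(m=0 to 2) x[m] · y[(n-m) mod 3]

Computing each output sample:
(x ⊛ y)[0] = 3
(x ⊛ y)[1] = 8
(x ⊛ y)[2] = -3

x ⊛ y = [3, 8, -3]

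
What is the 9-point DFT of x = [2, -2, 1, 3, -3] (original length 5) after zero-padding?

Original 5-point DFT: [1, -2.7812+0.2245i, 7.2812-2.4899i, 7.2812+2.4899i, -2.7812-0.2245i]
Zero-padded 9-point DFT provides frequency interpolation.

DFT_9([x, 0, ...]) = [1, 1.9606-1.2712i, -3.0851+2.2973i, 7.0000+5.1962i, 2.6245-4.2257i, 2.6245+4.2257i, 7.0000-5.1962i, -3.0851-2.2973i, 1.9606+1.2712i]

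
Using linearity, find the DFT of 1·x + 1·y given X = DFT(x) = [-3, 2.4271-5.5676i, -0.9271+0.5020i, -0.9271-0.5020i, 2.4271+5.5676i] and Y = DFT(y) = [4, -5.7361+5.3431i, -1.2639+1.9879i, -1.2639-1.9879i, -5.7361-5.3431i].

By linearity: DFT(1x + 1y) = 1·DFT(x) + 1·DFT(y)
= 1·[-3, 2.4271-5.5676i, -0.9271+0.5020i, -0.9271-0.5020i, 2.4271+5.5676i] + 1·[4, -5.7361+5.3431i, -1.2639+1.9879i, -1.2639-1.9879i, -5.7361-5.3431i]

Computing element-wise:
Z[0] = 1·(-3) + 1·(4) = 1
Z[1] = 1·(2.4271-5.5676i) + 1·(-5.7361+5.3431i) = -3.3090-0.2245i
Z[2] = 1·(-0.9271+0.5020i) + 1·(-1.2639+1.9879i) = -2.1910+2.4899i
Z[3] = 1·(-0.9271-0.5020i) + 1·(-1.2639-1.9879i) = -2.1910-2.4899i
Z[4] = 1·(2.4271+5.5676i) + 1·(-5.7361-5.3431i) = -3.3090+0.2245i

DFT(1x + 1y) = 1·X + 1·Y = [1, -3.3090-0.2245i, -2.1910+2.4899i, -2.1910-2.4899i, -3.3090+0.2245i]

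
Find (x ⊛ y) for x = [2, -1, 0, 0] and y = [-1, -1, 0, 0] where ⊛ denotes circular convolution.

(x ⊛ y)[n] = Σ(m=0 to 3) x[m] · y[(n-m) mod 4]

Computing each output sample:
(x ⊛ y)[0] = -2
(x ⊛ y)[1] = -1
(x ⊛ y)[2] = 1
(x ⊛ y)[3] = 0

x ⊛ y = [-2, -1, 1, 0]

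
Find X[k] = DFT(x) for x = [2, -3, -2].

X[k] = Σ(n=0 to 2) x[n] · ω_3^(nk)
where ω_3 = e^(-2πi/3)

Computing each X[k]:
X[0] = -3
X[1] = 4.5000+0.8660i
X[2] = 4.5000-0.8660i

X = [-3, 4.5000+0.8660i, 4.5000-0.8660i]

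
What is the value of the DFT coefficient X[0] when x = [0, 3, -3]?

X[0] = Σ(n=0 to 2) x[n] · ω_3^0 = Σ x[n]
= (0) + (3) + (-3)

X[0] = 0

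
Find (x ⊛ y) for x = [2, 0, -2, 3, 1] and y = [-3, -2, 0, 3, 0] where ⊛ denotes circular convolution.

(x ⊛ y)[n] = Σ(m=0 to 4) x[m] · y[(n-m) mod 5]

Computing each output sample:
(x ⊛ y)[0] = -14
(x ⊛ y)[1] = 5
(x ⊛ y)[2] = 9
(x ⊛ y)[3] = 1
(x ⊛ y)[4] = -9

x ⊛ y = [-14, 5, 9, 1, -9]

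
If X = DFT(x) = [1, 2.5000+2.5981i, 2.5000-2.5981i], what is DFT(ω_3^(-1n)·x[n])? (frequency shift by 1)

Modulation property: DFT(ω_3^(-1n)·x[n]) = X[(k-1) mod 3], so circularly shift X by 1 positions.

X[k-1] = [2.5000-2.5981i, 1, 2.5000+2.5981i]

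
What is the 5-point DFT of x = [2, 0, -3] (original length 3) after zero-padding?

Original 3-point DFT: [-1, 3.5000-2.5981i, 3.5000+2.5981i]
Zero-padded 5-point DFT provides frequency interpolation.

DFT_5([x, 0, ...]) = [-1, 4.4271+1.7634i, 1.0729-2.8532i, 1.0729+2.8532i, 4.4271-1.7634i]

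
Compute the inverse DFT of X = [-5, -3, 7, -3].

x[n] = (1/4) Σ(k=0 to 3) X[k] · e^(2πikn/4)

Computing each x[n]:
x[0] = -1
x[1] = -3
x[2] = 2
x[3] = -3

x = [-1, -3, 2, -3]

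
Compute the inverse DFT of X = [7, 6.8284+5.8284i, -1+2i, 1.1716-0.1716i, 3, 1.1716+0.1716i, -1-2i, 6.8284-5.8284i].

x[n] = (1/8) Σ(k=0 to 7) X[k] · e^(2πikn/8)

Computing each x[n]:
x[0] = 3
x[1] = 0
x[2] = 0
x[3] = -1
x[4] = -1
x[5] = 0
x[6] = 3
x[7] = 3

x = [3, 0, 0, -1, -1, 0, 3, 3]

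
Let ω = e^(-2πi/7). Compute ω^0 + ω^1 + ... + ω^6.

Sum of all nth roots of unity equals 0 for n > 1 (geometric series with r ≠ 1).

0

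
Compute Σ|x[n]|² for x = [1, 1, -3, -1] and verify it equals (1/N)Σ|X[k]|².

Time domain:
Σ|x[n]|² = |1|² + |1|² + |-3|² + |-1|² = 12.0000

Frequency domain:
(1/4)Σ|X[k]|² = (1/4)(|-2|² + |4-2i|² + |-2|² + |4+2i|²) = (1/4)·48.0000 = 12.0000

Both sides agree, confirming Parseval's theorem.

Σ|x[n]|² = (1/N)Σ|X[k]|² = 12.0000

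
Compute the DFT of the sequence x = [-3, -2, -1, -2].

X[k] = Σ(n=0 to 3) x[n] · ω_4^(nk)
where ω_4 = e^(-2πi/4)

Computing each X[k]:
X[0] = -8
X[1] = -2
X[2] = 0
X[3] = -2

X = [-8, -2, 0, -2]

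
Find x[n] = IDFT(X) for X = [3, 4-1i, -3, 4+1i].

x[n] = (1/4) Σ(k=0 to 3) X[k] · e^(2πikn/4)

Computing each x[n]:
x[0] = 2
x[1] = 2
x[2] = -2
x[3] = 1

x = [2, 2, -2, 1]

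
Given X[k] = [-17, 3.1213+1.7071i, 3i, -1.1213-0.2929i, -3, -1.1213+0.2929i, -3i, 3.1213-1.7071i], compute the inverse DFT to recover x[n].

x[n] = (1/8) Σ(k=0 to 7) X[k] · e^(2πikn/8)

Computing each x[n]:
x[0] = -2
x[1] = -2
x[2] = -3
x[3] = -2
x[4] = -3
x[5] = -3
x[6] = -2
x[7] = 0

x = [-2, -2, -3, -2, -3, -3, -2, 0]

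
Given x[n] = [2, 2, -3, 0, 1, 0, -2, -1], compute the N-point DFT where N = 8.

X[k] = Σ(n=0 to 7) x[n] · ω_8^(nk)
where ω_8 = e^(-2πi/8)

Computing each X[k]:
X[0] = -1
X[1] = 1.7071-1.1213i
X[2] = 8-3i
X[3] = 0.2929-3.1213i
X[4] = -3
X[5] = 0.2929+3.1213i
X[6] = 8+3i
X[7] = 1.7071+1.1213i

X = [-1, 1.7071-1.1213i, 8-3i, 0.2929-3.1213i, -3, 0.2929+3.1213i, 8+3i, 1.7071+1.1213i]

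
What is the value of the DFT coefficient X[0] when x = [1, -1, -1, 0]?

X[0] = Σ(n=0 to 3) x[n] · ω_4^0 = Σ x[n]
= (1) + (-1) + (-1) + (0)

X[0] = -1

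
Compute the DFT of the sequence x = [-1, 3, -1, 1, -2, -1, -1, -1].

X[k] = Σ(n=0 to 7) x[n] · ω_8^(nk)
where ω_8 = e^(-2πi/8)

Computing each X[k]:
X[0] = -3
X[1] = 2.4142-4.2426i
X[2] = -1-2i
X[3] = -0.4142-4.2426i
X[4] = -7
X[5] = -0.4142+4.2426i
X[6] = -1+2i
X[7] = 2.4142+4.2426i

X = [-3, 2.4142-4.2426i, -1-2i, -0.4142-4.2426i, -7, -0.4142+4.2426i, -1+2i, 2.4142+4.2426i]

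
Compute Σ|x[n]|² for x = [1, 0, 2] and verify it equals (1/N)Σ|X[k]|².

Time domain:
Σ|x[n]|² = |1|² + |0|² + |2|² = 5.0000

Frequency domain:
(1/3)Σ|X[k]|² = (1/3)(|3|² + |1.7321i|² + |-1.7321i|²) = (1/3)·15.0000 = 5.0000

Both sides agree, confirming Parseval's theorem.

Σ|x[n]|² = (1/N)Σ|X[k]|² = 5.0000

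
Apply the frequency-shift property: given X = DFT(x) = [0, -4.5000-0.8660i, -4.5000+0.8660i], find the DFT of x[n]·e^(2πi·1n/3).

Modulation property: DFT(ω_3^(-1n)·x[n]) = X[(k-1) mod 3], so circularly shift X by 1 positions.

X[k-1] = [-4.5000+0.8660i, 0, -4.5000-0.8660i]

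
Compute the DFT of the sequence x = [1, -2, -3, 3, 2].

X[k] = Σ(n=0 to 4) x[n] · ω_5^(nk)
where ω_5 = e^(-2πi/5)

Computing each X[k]:
X[0] = 1
X[1] = 1.0000+7.3309i
X[2] = 1.0000-3.3552i
X[3] = 1.0000+3.3552i
X[4] = 1.0000-7.3309i

X = [1, 1.0000+7.3309i, 1.0000-3.3552i, 1.0000+3.3552i, 1.0000-7.3309i]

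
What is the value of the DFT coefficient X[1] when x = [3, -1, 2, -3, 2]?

X[1] = Σ(n=0 to 4) x[n] · ω_5^(1n) where ω_5 = e^(-2πi/5)
= (3)·ω_5^0 + (-1)·ω_5^1 + (2)·ω_5^2 + (-3)·ω_5^3 + (2)·ω_5^4

X[1] = 4.1180-0.0858i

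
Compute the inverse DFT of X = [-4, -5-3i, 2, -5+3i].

x[n] = (1/4) Σ(k=0 to 3) X[k] · e^(2πikn/4)

Computing each x[n]:
x[0] = -3
x[1] = 0
x[2] = 2
x[3] = -3

x = [-3, 0, 2, -3]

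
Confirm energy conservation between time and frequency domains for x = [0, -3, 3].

Time domain:
Σ|x[n]|² = |0|² + |-3|² + |3|² = 18.0000

Frequency domain:
(1/3)Σ|X[k]|² = (1/3)(|0|² + |5.1962i|² + |-5.1962i|²) = (1/3)·54.0000 = 18.0000

Both sides agree, confirming Parseval's theorem.

Σ|x[n]|² = (1/N)Σ|X[k]|² = 18.0000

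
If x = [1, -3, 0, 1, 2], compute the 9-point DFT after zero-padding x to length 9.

Original 5-point DFT: [1, -0.1180+5.3431i, 2.1180+1.9879i, 2.1180-1.9879i, -0.1180-5.3431i]
Zero-padded 9-point DFT provides frequency interpolation.

DFT_9([x, 0, ...]) = [1, -3.6775+0.3783i, 1.5111+5.1060i, 2.5000+0.8660i, 3.6664+2.1297i, 3.6664-2.1297i, 2.5000-0.8660i, 1.5111-5.1060i, -3.6775-0.3783i]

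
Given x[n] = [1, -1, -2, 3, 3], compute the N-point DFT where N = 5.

X[k] = Σ(n=0 to 4) x[n] · ω_5^(nk)
where ω_5 = e^(-2πi/5)

Computing each X[k]:
X[0] = 4
X[1] = 0.8090+6.7432i
X[2] = -0.3090-2.4041i
X[3] = -0.3090+2.4041i
X[4] = 0.8090-6.7432i

X = [4, 0.8090+6.7432i, -0.3090-2.4041i, -0.3090+2.4041i, 0.8090-6.7432i]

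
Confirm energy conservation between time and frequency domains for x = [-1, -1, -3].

Time domain:
Σ|x[n]|² = |-1|² + |-1|² + |-3|² = 11.0000

Frequency domain:
(1/3)Σ|X[k]|² = (1/3)(|-5|² + |1.0000-1.7321i|² + |1.0000+1.7321i|²) = (1/3)·33.0000 = 11.0000

Both sides agree, confirming Parseval's theorem.

Σ|x[n]|² = (1/N)Σ|X[k]|² = 11.0000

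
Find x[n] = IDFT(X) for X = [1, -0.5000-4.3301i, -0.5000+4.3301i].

x[n] = (1/3) Σ(k=0 to 2) X[k] · e^(2πikn/3)

Computing each x[n]:
x[0] = 0
x[1] = 3
x[2] = -2

x = [0, 3, -2]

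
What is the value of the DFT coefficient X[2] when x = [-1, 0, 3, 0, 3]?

X[2] = Σ(n=0 to 4) x[n] · ω_5^(2n) where ω_5 = e^(-2πi/5)
= (-1)·ω_5^0 + (0)·ω_5^2 + (3)·ω_5^4 + (0)·ω_5^6 + (3)·ω_5^8

X[2] = -2.5000+4.6165i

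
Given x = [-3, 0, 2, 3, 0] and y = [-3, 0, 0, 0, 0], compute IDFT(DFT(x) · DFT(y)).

(x ⊛ y)[n] = Σ(m=0 to 4) x[m] · y[(n-m) mod 5]

Computing each output sample:
(x ⊛ y)[0] = 9
(x ⊛ y)[1] = 0
(x ⊛ y)[2] = -6
(x ⊛ y)[3] = -9
(x ⊛ y)[4] = 0

x ⊛ y = [9, 0, -6, -9, 0]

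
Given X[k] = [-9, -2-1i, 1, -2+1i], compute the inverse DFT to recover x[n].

x[n] = (1/4) Σ(k=0 to 3) X[k] · e^(2πikn/4)

Computing each x[n]:
x[0] = -3
x[1] = -2
x[2] = -1
x[3] = -3

x = [-3, -2, -1, -3]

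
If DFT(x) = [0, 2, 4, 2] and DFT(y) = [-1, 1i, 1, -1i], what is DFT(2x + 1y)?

By linearity: DFT(2x + 1y) = 2·DFT(x) + 1·DFT(y)
= 2·[0, 2, 4, 2] + 1·[-1, 1i, 1, -1i]

Computing element-wise:
Z[0] = 2·(0) + 1·(-1) = -1
Z[1] = 2·(2) + 1·(1i) = 4+1i
Z[2] = 2·(4) + 1·(1) = 9
Z[3] = 2·(2) + 1·(-1i) = 4-1i

DFT(2x + 1y) = 2·X + 1·Y = [-1, 4+1i, 9, 4-1i]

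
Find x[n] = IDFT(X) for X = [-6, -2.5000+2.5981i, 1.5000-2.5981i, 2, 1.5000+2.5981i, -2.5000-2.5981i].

x[n] = (1/6) Σ(k=0 to 5) X[k] · e^(2πikn/6)

Computing each x[n]:
x[0] = -1
x[1] = -2
x[2] = -2
x[3] = 0
x[4] = 1
x[5] = -2

x = [-1, -2, -2, 0, 1, -2]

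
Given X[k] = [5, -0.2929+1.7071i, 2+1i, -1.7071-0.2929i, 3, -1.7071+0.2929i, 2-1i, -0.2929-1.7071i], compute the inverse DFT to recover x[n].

x[n] = (1/8) Σ(k=0 to 7) X[k] · e^(2πikn/8)

Computing each x[n]:
x[0] = 1
x[1] = 0
x[2] = 0
x[3] = 0
x[4] = 2
x[5] = 0
x[6] = 1
x[7] = 1

x = [1, 0, 0, 0, 2, 0, 1, 1]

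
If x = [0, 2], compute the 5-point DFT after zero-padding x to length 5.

Original 2-point DFT: [2, -2]
Zero-padded 5-point DFT provides frequency interpolation.

DFT_5([x, 0, ...]) = [2, 0.6180-1.9021i, -1.6180-1.1756i, -1.6180+1.1756i, 0.6180+1.9021i]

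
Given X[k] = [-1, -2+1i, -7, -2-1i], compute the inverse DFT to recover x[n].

x[n] = (1/4) Σ(k=0 to 3) X[k] · e^(2πikn/4)

Computing each x[n]:
x[0] = -3
x[1] = 1
x[2] = -1
x[3] = 2

x = [-3, 1, -1, 2]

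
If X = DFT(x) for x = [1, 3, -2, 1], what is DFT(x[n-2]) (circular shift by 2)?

Time shift by 2: X_shifted[k] = ω_4^(2k) · X[k]
Shifted x = [-2, 1, 1, 3]

DFT(x[n-2]) = [3, -3+2i, -5, -3-2i]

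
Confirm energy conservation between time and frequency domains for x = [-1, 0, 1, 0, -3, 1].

Time domain:
Σ|x[n]|² = |-1|² + |0|² + |1|² + |0|² + |-3|² + |1|² = 12.0000

Frequency domain:
(1/6)Σ|X[k]|² = (1/6)(|-2|² + |0.5000-2.5981i|² + |-0.5000+4.3301i|² + |-4|² + |-0.5000-4.3301i|² + |0.5000+2.5981i|²) = (1/6)·72.0000 = 12.0000

Both sides agree, confirming Parseval's theorem.

Σ|x[n]|² = (1/N)Σ|X[k]|² = 12.0000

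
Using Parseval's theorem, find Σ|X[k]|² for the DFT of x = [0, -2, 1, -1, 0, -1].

Parseval: Σ|x[n]|² = (1/N)Σ|X[k]|², so Σ|X[k]|² = N·Σ|x[n]|² = 6·7.0000

Σ|X[k]|² = N·Σ|x[n]|² = 6·7.0000 = 42.0000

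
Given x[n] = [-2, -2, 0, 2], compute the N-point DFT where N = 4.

X[k] = Σ(n=0 to 3) x[n] · ω_4^(nk)
where ω_4 = e^(-2πi/4)

Computing each X[k]:
X[0] = -2
X[1] = -2+4i
X[2] = -2
X[3] = -2-4i

X = [-2, -2+4i, -2, -2-4i]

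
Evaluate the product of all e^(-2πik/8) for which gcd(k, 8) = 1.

The primitive 8th roots of unity are ω_8^k for k coprime to 8: k ∈ {1, 3, 5, 7}
Their product equals the constant term of the cyclotomic polynomial Φ_8(x) up to sign.
For n ≥ 3, the product of all primitive nth roots of unity is 1. (For n=1 it is 1; for n=2 it is -1.)

1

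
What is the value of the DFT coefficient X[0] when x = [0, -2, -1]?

X[0] = Σ(n=0 to 2) x[n] · ω_3^0 = Σ x[n]
= (0) + (-2) + (-1)

X[0] = -3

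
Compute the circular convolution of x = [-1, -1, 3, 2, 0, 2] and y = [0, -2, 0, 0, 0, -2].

(x ⊛ y)[n] = Σ(m=0 to 5) x[m] · y[(n-m) mod 6]

Computing each output sample:
(x ⊛ y)[0] = -2
(x ⊛ y)[1] = -4
(x ⊛ y)[2] = -2
(x ⊛ y)[3] = -6
(x ⊛ y)[4] = -8
(x ⊛ y)[5] = 2

x ⊛ y = [-2, -4, -2, -6, -8, 2]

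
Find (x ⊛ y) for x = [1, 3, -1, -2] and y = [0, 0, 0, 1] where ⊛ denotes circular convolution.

(x ⊛ y)[n] = Σ(m=0 to 3) x[m] · y[(n-m) mod 4]

Computing each output sample:
(x ⊛ y)[0] = 3
(x ⊛ y)[1] = -1
(x ⊛ y)[2] = -2
(x ⊛ y)[3] = 1

x ⊛ y = [3, -1, -2, 1]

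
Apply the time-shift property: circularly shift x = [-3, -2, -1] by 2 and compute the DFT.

Time shift by 2: X_shifted[k] = ω_3^(2k) · X[k]
Shifted x = [-2, -1, -3]

DFT(x[n-2]) = [-6, -1.7321i, 1.7321i]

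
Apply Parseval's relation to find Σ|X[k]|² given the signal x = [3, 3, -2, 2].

Parseval: Σ|x[n]|² = (1/N)Σ|X[k]|², so Σ|X[k]|² = N·Σ|x[n]|² = 4·26.0000

Σ|X[k]|² = N·Σ|x[n]|² = 4·26.0000 = 104.0000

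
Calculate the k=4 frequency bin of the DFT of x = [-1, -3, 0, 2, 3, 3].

X[4] = Σ(n=0 to 5) x[n] · ω_6^(4n) where ω_6 = e^(-2πi/6)
= (-1)·ω_6^0 + (-3)·ω_6^4 + (0)·ω_6^8 + (2)·ω_6^12 + (3)·ω_6^16 + (3)·ω_6^20

X[4] = -0.5000-2.5981i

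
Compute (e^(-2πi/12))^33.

Since ω_12^12 = 1, powers reduce modulo 12.
33 mod 12 = 9
So ω_12^33 = ω_12^9 = e^(-2πi·9/12)

ω_12^33 = ω_12^9 = 1i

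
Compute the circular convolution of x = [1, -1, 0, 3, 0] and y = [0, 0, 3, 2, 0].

(x ⊛ y)[n] = Σ(m=0 to 4) x[m] · y[(n-m) mod 5]

Computing each output sample:
(x ⊛ y)[0] = 9
(x ⊛ y)[1] = 6
(x ⊛ y)[2] = 3
(x ⊛ y)[3] = -1
(x ⊛ y)[4] = -2

x ⊛ y = [9, 6, 3, -1, -2]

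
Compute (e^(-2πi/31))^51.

Since ω_31^31 = 1, powers reduce modulo 31.
51 mod 31 = 20
So ω_31^51 = ω_31^20 = e^(-2πi·20/31)

ω_31^51 = ω_31^20 = -0.6121+0.7908i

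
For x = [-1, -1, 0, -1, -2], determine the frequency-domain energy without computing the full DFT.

Parseval: Σ|x[n]|² = (1/N)Σ|X[k]|², so Σ|X[k]|² = N·Σ|x[n]|² = 5·7.0000

Σ|X[k]|² = N·Σ|x[n]|² = 5·7.0000 = 35.0000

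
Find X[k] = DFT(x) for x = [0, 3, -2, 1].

X[k] = Σ(n=0 to 3) x[n] · ω_4^(nk)
where ω_4 = e^(-2πi/4)

Computing each X[k]:
X[0] = 2
X[1] = 2-2i
X[2] = -6
X[3] = 2+2i

X = [2, 2-2i, -6, 2+2i]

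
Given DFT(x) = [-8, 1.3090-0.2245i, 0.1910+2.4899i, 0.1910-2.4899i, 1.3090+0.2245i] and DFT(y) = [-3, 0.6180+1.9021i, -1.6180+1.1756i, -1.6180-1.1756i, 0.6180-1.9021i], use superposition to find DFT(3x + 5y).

By linearity: DFT(3x + 5y) = 3·DFT(x) + 5·DFT(y)
= 3·[-8, 1.3090-0.2245i, 0.1910+2.4899i, 0.1910-2.4899i, 1.3090+0.2245i] + 5·[-3, 0.6180+1.9021i, -1.6180+1.1756i, -1.6180-1.1756i, 0.6180-1.9021i]

Computing element-wise:
Z[0] = 3·(-8) + 5·(-3) = -39
Z[1] = 3·(1.3090-0.2245i) + 5·(0.6180+1.9021i) = 7.0170+8.8370i
Z[2] = 3·(0.1910+2.4899i) + 5·(-1.6180+1.1756i) = -7.5170+13.3477i
Z[3] = 3·(0.1910-2.4899i) + 5·(-1.6180-1.1756i) = -7.5170-13.3477i
Z[4] = 3·(1.3090+0.2245i) + 5·(0.6180-1.9021i) = 7.0170-8.8370i

DFT(3x + 5y) = 3·X + 5·Y = [-39, 7.0170+8.8370i, -7.5170+13.3477i, -7.5170-13.3477i, 7.0170-8.8370i]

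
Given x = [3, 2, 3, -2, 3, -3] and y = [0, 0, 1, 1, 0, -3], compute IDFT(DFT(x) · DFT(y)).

(x ⊛ y)[n] = Σ(m=0 to 5) x[m] · y[(n-m) mod 6]

Computing each output sample:
(x ⊛ y)[0] = -5
(x ⊛ y)[1] = -9
(x ⊛ y)[2] = 6
(x ⊛ y)[3] = -4
(x ⊛ y)[4] = 14
(x ⊛ y)[5] = -8

x ⊛ y = [-5, -9, 6, -4, 14, -8]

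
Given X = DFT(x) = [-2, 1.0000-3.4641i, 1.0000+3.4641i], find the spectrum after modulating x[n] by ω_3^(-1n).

Modulation property: DFT(ω_3^(-1n)·x[n]) = X[(k-1) mod 3], so circularly shift X by 1 positions.

X[k-1] = [1.0000+3.4641i, -2, 1.0000-3.4641i]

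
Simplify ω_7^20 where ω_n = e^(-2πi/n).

Since ω_7^7 = 1, powers reduce modulo 7.
20 mod 7 = 6
So ω_7^20 = ω_7^6 = e^(-2πi·6/7)

ω_7^20 = ω_7^6 = 0.6235+0.7818i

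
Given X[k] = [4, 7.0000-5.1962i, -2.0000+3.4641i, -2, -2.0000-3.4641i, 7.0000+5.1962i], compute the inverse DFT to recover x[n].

x[n] = (1/6) Σ(k=0 to 5) X[k] · e^(2πikn/6)

Computing each x[n]:
x[0] = 2
x[1] = 3
x[2] = 2
x[3] = -2
x[4] = -3
x[5] = 2

x = [2, 3, 2, -2, -3, 2]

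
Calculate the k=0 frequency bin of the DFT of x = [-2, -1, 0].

X[0] = Σ(n=0 to 2) x[n] · ω_3^0 = Σ x[n]
= (-2) + (-1) + (0)

X[0] = -3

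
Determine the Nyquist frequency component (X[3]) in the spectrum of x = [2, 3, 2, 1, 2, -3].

X[3] = Σ(n=0 to 5) x[n] · ω_6^(3n) where ω_6 = e^(-2πi/6)
= (2)·ω_6^0 + (3)·ω_6^3 + (2)·ω_6^6 + (1)·ω_6^9 + (2)·ω_6^12 + (-3)·ω_6^15

X[3] = 5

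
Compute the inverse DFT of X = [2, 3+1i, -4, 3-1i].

x[n] = (1/4) Σ(k=0 to 3) X[k] · e^(2πikn/4)

Computing each x[n]:
x[0] = 1
x[1] = 1
x[2] = -2
x[3] = 2

x = [1, 1, -2, 2]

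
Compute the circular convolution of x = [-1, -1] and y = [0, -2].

(x ⊛ y)[n] = Σ(m=0 to 1) x[m] · y[(n-m) mod 2]

Computing each output sample:
(x ⊛ y)[0] = 2
(x ⊛ y)[1] = 2

x ⊛ y = [2, 2]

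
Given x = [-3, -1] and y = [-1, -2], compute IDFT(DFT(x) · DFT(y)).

(x ⊛ y)[n] = Σ(m=0 to 1) x[m] · y[(n-m) mod 2]

Computing each output sample:
(x ⊛ y)[0] = 5
(x ⊛ y)[1] = 7

x ⊛ y = [5, 7]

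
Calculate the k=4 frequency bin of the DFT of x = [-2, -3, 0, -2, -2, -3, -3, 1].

X[4] = Σ(n=0 to 7) x[n] · ω_8^(4n) where ω_8 = e^(-2πi/8)
= (-2)·ω_8^0 + (-3)·ω_8^4 + (0)·ω_8^8 + (-2)·ω_8^12 + (-2)·ω_8^16 + (-3)·ω_8^20 + (-3)·ω_8^24 + (1)·ω_8^28

X[4] = 0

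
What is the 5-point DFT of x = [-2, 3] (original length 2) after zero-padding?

Original 2-point DFT: [1, -5]
Zero-padded 5-point DFT provides frequency interpolation.

DFT_5([x, 0, ...]) = [1, -1.0729-2.8532i, -4.4271-1.7634i, -4.4271+1.7634i, -1.0729+2.8532i]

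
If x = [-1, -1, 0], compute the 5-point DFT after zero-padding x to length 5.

Original 3-point DFT: [-2, -0.5000+0.8660i, -0.5000-0.8660i]
Zero-padded 5-point DFT provides frequency interpolation.

DFT_5([x, 0, ...]) = [-2, -1.3090+0.9511i, -0.1910+0.5878i, -0.1910-0.5878i, -1.3090-0.9511i]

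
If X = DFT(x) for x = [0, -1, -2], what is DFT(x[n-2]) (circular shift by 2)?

Time shift by 2: X_shifted[k] = ω_3^(2k) · X[k]
Shifted x = [-1, -2, 0]

DFT(x[n-2]) = [-3, 1.7321i, -1.7321i]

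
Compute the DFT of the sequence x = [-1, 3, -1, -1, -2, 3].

X[k] = Σ(n=0 to 5) x[n] · ω_6^(nk)
where ω_6 = e^(-2πi/6)

Computing each X[k]:
X[0] = 1
X[1] = 4.5000-0.8660i
X[2] = -3.5000+0.8660i
X[3] = -9
X[4] = -3.5000-0.8660i
X[5] = 4.5000+0.8660i

X = [1, 4.5000-0.8660i, -3.5000+0.8660i, -9, -3.5000-0.8660i, 4.5000+0.8660i]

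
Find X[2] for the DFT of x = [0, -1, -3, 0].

X[2] = Σ(n=0 to 3) x[n] · ω_4^(2n) where ω_4 = e^(-2πi/4)
= (0)·ω_4^0 + (-1)·ω_4^2 + (-3)·ω_4^4 + (0)·ω_4^6

X[2] = -2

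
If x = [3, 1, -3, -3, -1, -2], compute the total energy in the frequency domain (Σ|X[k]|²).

Parseval: Σ|x[n]|² = (1/N)Σ|X[k]|², so Σ|X[k]|² = N·Σ|x[n]|² = 6·33.0000

Σ|X[k]|² = N·Σ|x[n]|² = 6·33.0000 = 198.0000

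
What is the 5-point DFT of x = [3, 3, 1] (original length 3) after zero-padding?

Original 3-point DFT: [7, 1.0000-1.7321i, 1.0000+1.7321i]
Zero-padded 5-point DFT provides frequency interpolation.

DFT_5([x, 0, ...]) = [7, 3.1180-3.4410i, 0.8820-0.8123i, 0.8820+0.8123i, 3.1180+3.4410i]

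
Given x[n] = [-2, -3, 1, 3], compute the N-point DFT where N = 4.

X[k] = Σ(n=0 to 3) x[n] · ω_4^(nk)
where ω_4 = e^(-2πi/4)

Computing each X[k]:
X[0] = -1
X[1] = -3+6i
X[2] = -1
X[3] = -3-6i

X = [-1, -3+6i, -1, -3-6i]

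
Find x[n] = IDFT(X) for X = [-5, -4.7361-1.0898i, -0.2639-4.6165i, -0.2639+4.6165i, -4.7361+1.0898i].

x[n] = (1/5) Σ(k=0 to 4) X[k] · e^(2πikn/5)

Computing each x[n]:
x[0] = -3
x[1] = 0
x[2] = -1
x[3] = 2
x[4] = -3

x = [-3, 0, -1, 2, -3]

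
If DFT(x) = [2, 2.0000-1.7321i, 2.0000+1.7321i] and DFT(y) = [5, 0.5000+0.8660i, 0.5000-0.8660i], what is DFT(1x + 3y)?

By linearity: DFT(1x + 3y) = 1·DFT(x) + 3·DFT(y)
= 1·[2, 2.0000-1.7321i, 2.0000+1.7321i] + 3·[5, 0.5000+0.8660i, 0.5000-0.8660i]

Computing element-wise:
Z[0] = 1·(2) + 3·(5) = 17
Z[1] = 1·(2.0000-1.7321i) + 3·(0.5000+0.8660i) = 3.5000+0.8659i
Z[2] = 1·(2.0000+1.7321i) + 3·(0.5000-0.8660i) = 3.5000-0.8659i

DFT(1x + 3y) = 1·X + 3·Y = [17, 3.5000+0.8659i, 3.5000-0.8659i]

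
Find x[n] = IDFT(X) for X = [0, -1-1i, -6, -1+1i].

x[n] = (1/4) Σ(k=0 to 3) X[k] · e^(2πikn/4)

Computing each x[n]:
x[0] = -2
x[1] = 2
x[2] = -1
x[3] = 1

x = [-2, 2, -1, 1]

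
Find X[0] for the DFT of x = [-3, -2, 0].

X[0] = Σ(n=0 to 2) x[n] · ω_3^0 = Σ x[n]
= (-3) + (-2) + (0)

X[0] = -5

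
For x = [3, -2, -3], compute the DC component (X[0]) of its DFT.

X[0] = Σ(n=0 to 2) x[n] · ω_3^0 = Σ x[n]
= (3) + (-2) + (-3)

X[0] = -2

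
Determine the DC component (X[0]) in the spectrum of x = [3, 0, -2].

X[0] = Σ(n=0 to 2) x[n] · ω_3^0 = Σ x[n]
= (3) + (0) + (-2)

X[0] = 1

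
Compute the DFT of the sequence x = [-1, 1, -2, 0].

X[k] = Σ(n=0 to 3) x[n] · ω_4^(nk)
where ω_4 = e^(-2πi/4)

Computing each X[k]:
X[0] = -2
X[1] = 1-1i
X[2] = -4
X[3] = 1+1i

X = [-2, 1-1i, -4, 1+1i]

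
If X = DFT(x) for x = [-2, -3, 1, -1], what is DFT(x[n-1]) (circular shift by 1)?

Time shift by 1: X_shifted[k] = ω_4^(1k) · X[k]
Shifted x = [-1, -2, -3, 1]

DFT(x[n-1]) = [-5, 2+3i, -3, 2-3i]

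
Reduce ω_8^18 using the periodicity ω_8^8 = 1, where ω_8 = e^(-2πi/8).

Since ω_8^8 = 1, powers reduce modulo 8.
18 mod 8 = 2
So ω_8^18 = ω_8^2 = e^(-2πi·2/8)

ω_8^18 = ω_8^2 = -1i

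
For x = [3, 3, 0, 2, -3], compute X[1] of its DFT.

X[1] = Σ(n=0 to 4) x[n] · ω_5^(1n) where ω_5 = e^(-2πi/5)
= (3)·ω_5^0 + (3)·ω_5^1 + (0)·ω_5^2 + (2)·ω_5^3 + (-3)·ω_5^4

X[1] = 1.3820-4.5308i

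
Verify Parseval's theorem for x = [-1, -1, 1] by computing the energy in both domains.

Time domain:
Σ|x[n]|² = |-1|² + |-1|² + |1|² = 3.0000

Frequency domain:
(1/3)Σ|X[k]|² = (1/3)(|-1|² + |-1.0000+1.7321i|² + |-1.0000-1.7321i|²) = (1/3)·9.0000 = 3.0000

Both sides agree, confirming Parseval's theorem.

Σ|x[n]|² = (1/N)Σ|X[k]|² = 3.0000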